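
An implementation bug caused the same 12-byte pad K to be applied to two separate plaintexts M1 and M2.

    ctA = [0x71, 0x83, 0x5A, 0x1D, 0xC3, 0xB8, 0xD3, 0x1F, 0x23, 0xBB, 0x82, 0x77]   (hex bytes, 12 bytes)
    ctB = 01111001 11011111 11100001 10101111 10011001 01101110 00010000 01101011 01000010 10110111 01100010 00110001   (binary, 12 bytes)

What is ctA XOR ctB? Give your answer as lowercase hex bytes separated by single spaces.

ctA ⊕ ctB = (M1 ⊕ K) ⊕ (M2 ⊕ K) = M1 ⊕ M2 — the shared key cancels under XOR.
71 xor 79 = 08
83 xor df = 5c
5a xor e1 = bb
1d xor af = b2
c3 xor 99 = 5a
b8 xor 6e = d6
d3 xor 10 = c3
1f xor 6b = 74
23 xor 42 = 61
bb xor b7 = 0c
82 xor 62 = e0
77 xor 31 = 46

08 5c bb b2 5a d6 c3 74 61 0c e0 46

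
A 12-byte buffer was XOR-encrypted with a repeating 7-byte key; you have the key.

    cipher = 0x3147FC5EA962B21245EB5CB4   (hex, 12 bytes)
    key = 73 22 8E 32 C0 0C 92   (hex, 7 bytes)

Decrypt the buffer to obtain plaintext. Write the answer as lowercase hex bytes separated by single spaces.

The 7-byte key repeats, so the effective keystream is 73 22 8e 32 c0 0c 92 73 22 8e 32 c0.
byte 0: 00110001 ^ 01110011 = 01000010
byte 1: 01000111 ^ 00100010 = 01100101
byte 2: 11111100 ^ 10001110 = 01110010
byte 3: 01011110 ^ 00110010 = 01101100
byte 4: 10101001 ^ 11000000 = 01101001
byte 5: 01100010 ^ 00001100 = 01101110
byte 6: 10110010 ^ 10010010 = 00100000
byte 7: 00010010 ^ 01110011 = 01100001
byte 8: 01000101 ^ 00100010 = 01100111
byte 9: 11101011 ^ 10001110 = 01100101
byte 10: 01011100 ^ 00110010 = 01101110
byte 11: 10110100 ^ 11000000 = 01110100

42 65 72 6c 69 6e 20 61 67 65 6e 74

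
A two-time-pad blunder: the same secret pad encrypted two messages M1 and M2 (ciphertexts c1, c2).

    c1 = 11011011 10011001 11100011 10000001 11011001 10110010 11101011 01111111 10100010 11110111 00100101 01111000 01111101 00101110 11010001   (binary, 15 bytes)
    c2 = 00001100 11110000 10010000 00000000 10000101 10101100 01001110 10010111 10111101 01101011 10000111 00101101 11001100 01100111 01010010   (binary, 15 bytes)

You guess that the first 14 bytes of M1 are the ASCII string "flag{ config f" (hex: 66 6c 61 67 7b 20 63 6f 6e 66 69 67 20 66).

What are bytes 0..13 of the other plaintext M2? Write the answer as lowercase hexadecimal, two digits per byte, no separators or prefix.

b10512e6273ec68771facb32912f

First, c1 ⊕ c2 = (M1 ⊕ K) ⊕ (M2 ⊕ K) = M1 ⊕ M2, so the key drops out. Then M2 = (M1 ⊕ M2) ⊕ M1 over the first 14 bytes.
byte 0: (db ^ 0c) ^ 66 = d7 ^ 66 = b1
byte 1: (99 ^ f0) ^ 6c = 69 ^ 6c = 05
byte 2: (e3 ^ 90) ^ 61 = 73 ^ 61 = 12
byte 3: (81 ^ 00) ^ 67 = 81 ^ 67 = e6
byte 4: (d9 ^ 85) ^ 7b = 5c ^ 7b = 27
byte 5: (b2 ^ ac) ^ 20 = 1e ^ 20 = 3e
byte 6: (eb ^ 4e) ^ 63 = a5 ^ 63 = c6
byte 7: (7f ^ 97) ^ 6f = e8 ^ 6f = 87
byte 8: (a2 ^ bd) ^ 6e = 1f ^ 6e = 71
byte 9: (f7 ^ 6b) ^ 66 = 9c ^ 66 = fa
byte 10: (25 ^ 87) ^ 69 = a2 ^ 69 = cb
byte 11: (78 ^ 2d) ^ 67 = 55 ^ 67 = 32
byte 12: (7d ^ cc) ^ 20 = b1 ^ 20 = 91
byte 13: (2e ^ 67) ^ 66 = 49 ^ 66 = 2f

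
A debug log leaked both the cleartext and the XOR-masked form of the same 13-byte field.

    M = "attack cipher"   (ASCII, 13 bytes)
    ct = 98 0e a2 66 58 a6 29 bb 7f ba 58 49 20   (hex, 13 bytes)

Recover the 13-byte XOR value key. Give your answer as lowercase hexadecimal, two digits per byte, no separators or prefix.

Since ct = M ⊕ key, XORing both sides with M gives key = M ⊕ ct.
byte 0: 61 XOR 98 = f9
byte 1: 74 XOR 0e = 7a
byte 2: 74 XOR a2 = d6
byte 3: 61 XOR 66 = 07
byte 4: 63 XOR 58 = 3b
byte 5: 6b XOR a6 = cd
byte 6: 20 XOR 29 = 09
byte 7: 63 XOR bb = d8
byte 8: 69 XOR 7f = 16
byte 9: 70 XOR ba = ca
byte 10: 68 XOR 58 = 30
byte 11: 65 XOR 49 = 2c
byte 12: 72 XOR 20 = 52

f97ad6073bcd09d816ca302c52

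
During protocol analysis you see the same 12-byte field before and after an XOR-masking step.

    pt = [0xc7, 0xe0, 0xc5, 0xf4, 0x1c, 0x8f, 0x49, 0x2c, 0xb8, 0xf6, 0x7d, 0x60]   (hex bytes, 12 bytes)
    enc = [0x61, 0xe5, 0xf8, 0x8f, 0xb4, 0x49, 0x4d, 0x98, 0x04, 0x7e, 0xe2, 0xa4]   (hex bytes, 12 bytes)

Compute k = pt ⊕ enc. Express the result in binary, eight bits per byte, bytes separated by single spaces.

10100110 00000101 00111101 01111011 10101000 11000110 00000100 10110100 10111100 10001000 10011111 11000100

Since enc = pt ⊕ k, XORing both sides with pt gives k = pt ⊕ enc.
c7 xor 61 = a6
e0 xor e5 = 05
c5 xor f8 = 3d
f4 xor 8f = 7b
1c xor b4 = a8
8f xor 49 = c6
49 xor 4d = 04
2c xor 98 = b4
b8 xor 04 = bc
f6 xor 7e = 88
7d xor e2 = 9f
60 xor a4 = c4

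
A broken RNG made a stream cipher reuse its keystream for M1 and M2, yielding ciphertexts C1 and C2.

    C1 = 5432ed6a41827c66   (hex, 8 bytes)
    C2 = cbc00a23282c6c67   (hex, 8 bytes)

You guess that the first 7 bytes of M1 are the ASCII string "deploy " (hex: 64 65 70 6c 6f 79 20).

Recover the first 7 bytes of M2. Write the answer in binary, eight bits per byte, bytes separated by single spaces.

First, C1 ⊕ C2 = (M1 ⊕ K) ⊕ (M2 ⊕ K) = M1 ⊕ M2, so the key drops out. Then M2 = (M1 ⊕ M2) ⊕ M1 over the first 7 bytes.
byte 0: (54 XOR cb) XOR 64 = 9f XOR 64 = fb
byte 1: (32 XOR c0) XOR 65 = f2 XOR 65 = 97
byte 2: (ed XOR 0a) XOR 70 = e7 XOR 70 = 97
byte 3: (6a XOR 23) XOR 6c = 49 XOR 6c = 25
byte 4: (41 XOR 28) XOR 6f = 69 XOR 6f = 06
byte 5: (82 XOR 2c) XOR 79 = ae XOR 79 = d7
byte 6: (7c XOR 6c) XOR 20 = 10 XOR 20 = 30

11111011 10010111 10010111 00100101 00000110 11010111 00110000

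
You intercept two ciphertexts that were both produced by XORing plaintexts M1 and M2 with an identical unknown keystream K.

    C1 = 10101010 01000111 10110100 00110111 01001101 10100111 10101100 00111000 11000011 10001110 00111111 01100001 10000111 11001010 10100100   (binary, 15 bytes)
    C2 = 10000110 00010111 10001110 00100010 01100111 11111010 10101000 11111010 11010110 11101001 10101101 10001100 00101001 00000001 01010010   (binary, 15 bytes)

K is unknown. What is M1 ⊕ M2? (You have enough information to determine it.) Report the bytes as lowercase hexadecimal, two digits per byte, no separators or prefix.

2c503a152a5d04c2156792edaecbf6

C1 ⊕ C2 = (M1 ⊕ K) ⊕ (M2 ⊕ K) = M1 ⊕ M2 — the shared key cancels under XOR.
byte 0: aa xor 86 = 2c
byte 1: 47 xor 17 = 50
byte 2: b4 xor 8e = 3a
byte 3: 37 xor 22 = 15
byte 4: 4d xor 67 = 2a
byte 5: a7 xor fa = 5d
byte 6: ac xor a8 = 04
byte 7: 38 xor fa = c2
byte 8: c3 xor d6 = 15
byte 9: 8e xor e9 = 67
byte 10: 3f xor ad = 92
byte 11: 61 xor 8c = ed
byte 12: 87 xor 29 = ae
byte 13: ca xor 01 = cb
byte 14: a4 xor 52 = f6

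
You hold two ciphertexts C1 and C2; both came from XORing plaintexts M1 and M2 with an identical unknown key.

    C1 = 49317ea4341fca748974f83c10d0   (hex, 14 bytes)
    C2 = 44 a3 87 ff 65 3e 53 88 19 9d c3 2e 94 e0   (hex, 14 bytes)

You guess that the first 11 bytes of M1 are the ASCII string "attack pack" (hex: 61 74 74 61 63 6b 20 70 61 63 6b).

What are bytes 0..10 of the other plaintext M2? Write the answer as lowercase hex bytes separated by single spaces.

6c e6 8d 3a 32 4a b9 8c f1 8a 50

First, C1 ⊕ C2 = (M1 ⊕ K) ⊕ (M2 ⊕ K) = M1 ⊕ M2, so the key drops out. Then M2 = (M1 ⊕ M2) ⊕ M1 over the first 11 bytes.
byte 0: (49 ^ 44) ^ 61 = 0d ^ 61 = 6c
byte 1: (31 ^ a3) ^ 74 = 92 ^ 74 = e6
byte 2: (7e ^ 87) ^ 74 = f9 ^ 74 = 8d
byte 3: (a4 ^ ff) ^ 61 = 5b ^ 61 = 3a
byte 4: (34 ^ 65) ^ 63 = 51 ^ 63 = 32
byte 5: (1f ^ 3e) ^ 6b = 21 ^ 6b = 4a
byte 6: (ca ^ 53) ^ 20 = 99 ^ 20 = b9
byte 7: (74 ^ 88) ^ 70 = fc ^ 70 = 8c
byte 8: (89 ^ 19) ^ 61 = 90 ^ 61 = f1
byte 9: (74 ^ 9d) ^ 63 = e9 ^ 63 = 8a
byte 10: (f8 ^ c3) ^ 6b = 3b ^ 6b = 50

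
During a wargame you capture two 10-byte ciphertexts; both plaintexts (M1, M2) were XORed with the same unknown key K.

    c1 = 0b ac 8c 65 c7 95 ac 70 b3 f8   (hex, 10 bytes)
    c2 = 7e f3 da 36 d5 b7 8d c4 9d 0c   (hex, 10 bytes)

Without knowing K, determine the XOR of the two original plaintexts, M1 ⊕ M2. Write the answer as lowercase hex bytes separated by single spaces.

75 5f 56 53 12 22 21 b4 2e f4

c1 ⊕ c2 = (M1 ⊕ K) ⊕ (M2 ⊕ K) = M1 ⊕ M2 — the shared key cancels under XOR.
0b XOR 7e = 75
ac XOR f3 = 5f
8c XOR da = 56
65 XOR 36 = 53
c7 XOR d5 = 12
95 XOR b7 = 22
ac XOR 8d = 21
70 XOR c4 = b4
b3 XOR 9d = 2e
f8 XOR 0c = f4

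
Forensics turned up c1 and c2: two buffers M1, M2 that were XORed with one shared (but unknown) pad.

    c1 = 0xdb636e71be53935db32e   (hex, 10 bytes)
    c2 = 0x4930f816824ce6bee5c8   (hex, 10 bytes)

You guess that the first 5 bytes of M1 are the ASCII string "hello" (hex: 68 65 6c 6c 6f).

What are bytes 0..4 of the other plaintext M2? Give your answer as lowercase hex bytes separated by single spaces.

fa 36 fa 0b 53

First, c1 ⊕ c2 = (M1 ⊕ K) ⊕ (M2 ⊕ K) = M1 ⊕ M2, so the key drops out. Then M2 = (M1 ⊕ M2) ⊕ M1 over the first 5 bytes.
byte 0: (db ⊕ 49) ⊕ 68 = 92 ⊕ 68 = fa
byte 1: (63 ⊕ 30) ⊕ 65 = 53 ⊕ 65 = 36
byte 2: (6e ⊕ f8) ⊕ 6c = 96 ⊕ 6c = fa
byte 3: (71 ⊕ 16) ⊕ 6c = 67 ⊕ 6c = 0b
byte 4: (be ⊕ 82) ⊕ 6f = 3c ⊕ 6f = 53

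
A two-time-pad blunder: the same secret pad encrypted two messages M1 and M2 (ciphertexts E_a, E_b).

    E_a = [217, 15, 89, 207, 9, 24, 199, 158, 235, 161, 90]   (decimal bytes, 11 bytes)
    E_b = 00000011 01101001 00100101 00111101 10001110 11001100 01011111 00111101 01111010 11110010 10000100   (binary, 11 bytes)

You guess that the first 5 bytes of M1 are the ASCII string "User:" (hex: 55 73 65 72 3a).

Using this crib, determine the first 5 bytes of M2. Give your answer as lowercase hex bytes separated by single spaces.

8f 15 19 80 bd

First, E_a ⊕ E_b = (M1 ⊕ K) ⊕ (M2 ⊕ K) = M1 ⊕ M2, so the key drops out. Then M2 = (M1 ⊕ M2) ⊕ M1 over the first 5 bytes.
byte 0: (d9 ⊕ 03) ⊕ 55 = da ⊕ 55 = 8f
byte 1: (0f ⊕ 69) ⊕ 73 = 66 ⊕ 73 = 15
byte 2: (59 ⊕ 25) ⊕ 65 = 7c ⊕ 65 = 19
byte 3: (cf ⊕ 3d) ⊕ 72 = f2 ⊕ 72 = 80
byte 4: (09 ⊕ 8e) ⊕ 3a = 87 ⊕ 3a = bd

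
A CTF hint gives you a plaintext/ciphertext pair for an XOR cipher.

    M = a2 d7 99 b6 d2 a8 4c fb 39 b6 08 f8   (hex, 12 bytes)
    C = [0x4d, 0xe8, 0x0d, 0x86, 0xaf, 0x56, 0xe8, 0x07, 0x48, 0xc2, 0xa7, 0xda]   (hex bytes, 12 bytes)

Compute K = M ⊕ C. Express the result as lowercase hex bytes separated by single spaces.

ef 3f 94 30 7d fe a4 fc 71 74 af 22

Since C = M ⊕ K, XORing both sides with M gives K = M ⊕ C.
10100010 ⊕ 01001101 = 11101111
11010111 ⊕ 11101000 = 00111111
10011001 ⊕ 00001101 = 10010100
10110110 ⊕ 10000110 = 00110000
11010010 ⊕ 10101111 = 01111101
10101000 ⊕ 01010110 = 11111110
01001100 ⊕ 11101000 = 10100100
11111011 ⊕ 00000111 = 11111100
00111001 ⊕ 01001000 = 01110001
10110110 ⊕ 11000010 = 01110100
00001000 ⊕ 10100111 = 10101111
11111000 ⊕ 11011010 = 00100010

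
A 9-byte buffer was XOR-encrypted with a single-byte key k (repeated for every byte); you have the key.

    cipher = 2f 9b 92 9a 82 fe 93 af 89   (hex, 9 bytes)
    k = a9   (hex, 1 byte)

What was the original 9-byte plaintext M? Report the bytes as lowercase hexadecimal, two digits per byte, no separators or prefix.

86323b332b573a0620

The 1-byte key repeats, so the effective keystream is a9 a9 a9 a9 a9 a9 a9 a9 a9.
byte 0: 2f ⊕ a9 = 86
byte 1: 9b ⊕ a9 = 32
byte 2: 92 ⊕ a9 = 3b
byte 3: 9a ⊕ a9 = 33
byte 4: 82 ⊕ a9 = 2b
byte 5: fe ⊕ a9 = 57
byte 6: 93 ⊕ a9 = 3a
byte 7: af ⊕ a9 = 06
byte 8: 89 ⊕ a9 = 20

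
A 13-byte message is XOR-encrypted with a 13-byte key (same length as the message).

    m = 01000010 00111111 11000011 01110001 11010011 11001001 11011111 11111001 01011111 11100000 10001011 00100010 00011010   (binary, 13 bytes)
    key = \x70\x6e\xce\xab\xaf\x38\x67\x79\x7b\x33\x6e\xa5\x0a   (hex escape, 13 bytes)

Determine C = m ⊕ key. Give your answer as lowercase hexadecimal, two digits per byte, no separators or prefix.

32510dda7cf1b88024d3e58710

XOR is its own inverse, so applying the key byte-wise gives the result directly.
01000010 ^ 01110000 = 00110010
00111111 ^ 01101110 = 01010001
11000011 ^ 11001110 = 00001101
01110001 ^ 10101011 = 11011010
11010011 ^ 10101111 = 01111100
11001001 ^ 00111000 = 11110001
11011111 ^ 01100111 = 10111000
11111001 ^ 01111001 = 10000000
01011111 ^ 01111011 = 00100100
11100000 ^ 00110011 = 11010011
10001011 ^ 01101110 = 11100101
00100010 ^ 10100101 = 10000111
00011010 ^ 00001010 = 00010000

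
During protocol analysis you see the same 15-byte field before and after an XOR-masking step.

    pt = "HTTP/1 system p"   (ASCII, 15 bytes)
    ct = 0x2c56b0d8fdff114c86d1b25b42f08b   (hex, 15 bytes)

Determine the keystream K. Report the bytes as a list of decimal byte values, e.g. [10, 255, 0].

Since ct = pt ⊕ K, XORing both sides with pt gives K = pt ⊕ ct.
 72 xor  44 = 100
 84 xor  86 =   2
 84 xor 176 = 228
 80 xor 216 = 136
 47 xor 253 = 210
 49 xor 255 = 206
 32 xor  17 =  49
115 xor  76 =  63
121 xor 134 = 255
115 xor 209 = 162
116 xor 178 = 198
101 xor  91 =  62
109 xor  66 =  47
 32 xor 240 = 208
112 xor 139 = 251

[100, 2, 228, 136, 210, 206, 49, 63, 255, 162, 198, 62, 47, 208, 251]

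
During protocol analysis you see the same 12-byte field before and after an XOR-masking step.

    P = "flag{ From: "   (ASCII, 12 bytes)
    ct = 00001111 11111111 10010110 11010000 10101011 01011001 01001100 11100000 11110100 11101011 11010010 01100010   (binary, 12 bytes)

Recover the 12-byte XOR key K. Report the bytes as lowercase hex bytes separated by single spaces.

Since ct = P ⊕ K, XORing both sides with P gives K = P ⊕ ct.
byte 0: 01100110 ⊕ 00001111 = 01101001
byte 1: 01101100 ⊕ 11111111 = 10010011
byte 2: 01100001 ⊕ 10010110 = 11110111
byte 3: 01100111 ⊕ 11010000 = 10110111
byte 4: 01111011 ⊕ 10101011 = 11010000
byte 5: 00100000 ⊕ 01011001 = 01111001
byte 6: 01000110 ⊕ 01001100 = 00001010
byte 7: 01110010 ⊕ 11100000 = 10010010
byte 8: 01101111 ⊕ 11110100 = 10011011
byte 9: 01101101 ⊕ 11101011 = 10000110
byte 10: 00111010 ⊕ 11010010 = 11101000
byte 11: 00100000 ⊕ 01100010 = 01000010

69 93 f7 b7 d0 79 0a 92 9b 86 e8 42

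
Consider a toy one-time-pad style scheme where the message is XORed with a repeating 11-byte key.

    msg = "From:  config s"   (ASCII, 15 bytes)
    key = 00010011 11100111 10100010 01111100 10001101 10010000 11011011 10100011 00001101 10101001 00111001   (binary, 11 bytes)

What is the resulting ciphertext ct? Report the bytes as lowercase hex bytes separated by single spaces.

55 95 cd 11 b7 b0 fb c0 62 c7 5f 7a 80 82 0f

The 11-byte key repeats, so the effective keystream is 13 e7 a2 7c 8d 90 db a3 0d a9 39 13 e7 a2 7c.
byte 0: 01000110 ⊕ 00010011 = 01010101
byte 1: 01110010 ⊕ 11100111 = 10010101
byte 2: 01101111 ⊕ 10100010 = 11001101
byte 3: 01101101 ⊕ 01111100 = 00010001
byte 4: 00111010 ⊕ 10001101 = 10110111
byte 5: 00100000 ⊕ 10010000 = 10110000
byte 6: 00100000 ⊕ 11011011 = 11111011
byte 7: 01100011 ⊕ 10100011 = 11000000
byte 8: 01101111 ⊕ 00001101 = 01100010
byte 9: 01101110 ⊕ 10101001 = 11000111
byte 10: 01100110 ⊕ 00111001 = 01011111
byte 11: 01101001 ⊕ 00010011 = 01111010
byte 12: 01100111 ⊕ 11100111 = 10000000
byte 13: 00100000 ⊕ 10100010 = 10000010
byte 14: 01110011 ⊕ 01111100 = 00001111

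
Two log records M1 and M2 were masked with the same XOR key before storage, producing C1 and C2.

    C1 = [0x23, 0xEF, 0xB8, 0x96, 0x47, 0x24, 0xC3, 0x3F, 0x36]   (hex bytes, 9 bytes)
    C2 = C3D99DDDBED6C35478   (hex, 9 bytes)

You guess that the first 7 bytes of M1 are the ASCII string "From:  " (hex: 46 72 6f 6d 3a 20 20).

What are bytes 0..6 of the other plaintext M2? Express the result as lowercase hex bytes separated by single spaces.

First, C1 ⊕ C2 = (M1 ⊕ K) ⊕ (M2 ⊕ K) = M1 ⊕ M2, so the key drops out. Then M2 = (M1 ⊕ M2) ⊕ M1 over the first 7 bytes.
byte 0: (23 ^ c3) ^ 46 = e0 ^ 46 = a6
byte 1: (ef ^ d9) ^ 72 = 36 ^ 72 = 44
byte 2: (b8 ^ 9d) ^ 6f = 25 ^ 6f = 4a
byte 3: (96 ^ dd) ^ 6d = 4b ^ 6d = 26
byte 4: (47 ^ be) ^ 3a = f9 ^ 3a = c3
byte 5: (24 ^ d6) ^ 20 = f2 ^ 20 = d2
byte 6: (c3 ^ c3) ^ 20 = 00 ^ 20 = 20

a6 44 4a 26 c3 d2 20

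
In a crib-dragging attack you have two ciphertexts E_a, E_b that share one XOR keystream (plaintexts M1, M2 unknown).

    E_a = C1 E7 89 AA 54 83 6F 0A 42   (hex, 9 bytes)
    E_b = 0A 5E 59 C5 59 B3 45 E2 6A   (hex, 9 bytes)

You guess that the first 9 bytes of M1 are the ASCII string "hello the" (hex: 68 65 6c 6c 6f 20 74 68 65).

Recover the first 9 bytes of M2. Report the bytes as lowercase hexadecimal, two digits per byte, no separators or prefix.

a3dcbc0362105e804d

First, E_a ⊕ E_b = (M1 ⊕ K) ⊕ (M2 ⊕ K) = M1 ⊕ M2, so the key drops out. Then M2 = (M1 ⊕ M2) ⊕ M1 over the first 9 bytes.
byte 0: (c1 ⊕ 0a) ⊕ 68 = cb ⊕ 68 = a3
byte 1: (e7 ⊕ 5e) ⊕ 65 = b9 ⊕ 65 = dc
byte 2: (89 ⊕ 59) ⊕ 6c = d0 ⊕ 6c = bc
byte 3: (aa ⊕ c5) ⊕ 6c = 6f ⊕ 6c = 03
byte 4: (54 ⊕ 59) ⊕ 6f = 0d ⊕ 6f = 62
byte 5: (83 ⊕ b3) ⊕ 20 = 30 ⊕ 20 = 10
byte 6: (6f ⊕ 45) ⊕ 74 = 2a ⊕ 74 = 5e
byte 7: (0a ⊕ e2) ⊕ 68 = e8 ⊕ 68 = 80
byte 8: (42 ⊕ 6a) ⊕ 65 = 28 ⊕ 65 = 4d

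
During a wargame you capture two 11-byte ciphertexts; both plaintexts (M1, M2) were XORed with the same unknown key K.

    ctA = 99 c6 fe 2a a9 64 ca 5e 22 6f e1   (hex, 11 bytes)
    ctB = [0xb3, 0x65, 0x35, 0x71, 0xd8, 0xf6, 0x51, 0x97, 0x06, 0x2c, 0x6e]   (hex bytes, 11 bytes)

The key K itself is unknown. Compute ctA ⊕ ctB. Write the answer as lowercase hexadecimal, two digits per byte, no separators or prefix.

ctA ⊕ ctB = (M1 ⊕ K) ⊕ (M2 ⊕ K) = M1 ⊕ M2 — the shared key cancels under XOR.
10011001 XOR 10110011 = 00101010
11000110 XOR 01100101 = 10100011
11111110 XOR 00110101 = 11001011
00101010 XOR 01110001 = 01011011
10101001 XOR 11011000 = 01110001
01100100 XOR 11110110 = 10010010
11001010 XOR 01010001 = 10011011
01011110 XOR 10010111 = 11001001
00100010 XOR 00000110 = 00100100
01101111 XOR 00101100 = 01000011
11100001 XOR 01101110 = 10001111

2aa3cb5b71929bc924438f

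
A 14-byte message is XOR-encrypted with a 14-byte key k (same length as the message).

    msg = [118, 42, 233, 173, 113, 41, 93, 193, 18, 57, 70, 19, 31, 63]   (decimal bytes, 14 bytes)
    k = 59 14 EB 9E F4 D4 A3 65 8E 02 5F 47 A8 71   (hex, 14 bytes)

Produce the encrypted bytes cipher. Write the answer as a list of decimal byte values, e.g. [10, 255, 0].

byte 0: 76 ^ 59 = 2f
byte 1: 2a ^ 14 = 3e
byte 2: e9 ^ eb = 02
byte 3: ad ^ 9e = 33
byte 4: 71 ^ f4 = 85
byte 5: 29 ^ d4 = fd
byte 6: 5d ^ a3 = fe
byte 7: c1 ^ 65 = a4
byte 8: 12 ^ 8e = 9c
byte 9: 39 ^ 02 = 3b
byte 10: 46 ^ 5f = 19
byte 11: 13 ^ 47 = 54
byte 12: 1f ^ a8 = b7
byte 13: 3f ^ 71 = 4e

[47, 62, 2, 51, 133, 253, 254, 164, 156, 59, 25, 84, 183, 78]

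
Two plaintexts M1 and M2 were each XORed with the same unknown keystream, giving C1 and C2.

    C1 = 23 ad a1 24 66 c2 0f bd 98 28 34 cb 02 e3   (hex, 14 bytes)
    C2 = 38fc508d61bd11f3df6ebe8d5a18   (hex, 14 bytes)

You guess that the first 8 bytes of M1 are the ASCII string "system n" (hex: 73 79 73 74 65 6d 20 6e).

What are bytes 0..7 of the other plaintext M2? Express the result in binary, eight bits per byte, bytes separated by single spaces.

01101000 00101000 10000010 11011101 01100010 00010010 00111110 00100000

First, C1 ⊕ C2 = (M1 ⊕ K) ⊕ (M2 ⊕ K) = M1 ⊕ M2, so the key drops out. Then M2 = (M1 ⊕ M2) ⊕ M1 over the first 8 bytes.
byte 0: (23 ^ 38) ^ 73 = 1b ^ 73 = 68
byte 1: (ad ^ fc) ^ 79 = 51 ^ 79 = 28
byte 2: (a1 ^ 50) ^ 73 = f1 ^ 73 = 82
byte 3: (24 ^ 8d) ^ 74 = a9 ^ 74 = dd
byte 4: (66 ^ 61) ^ 65 = 07 ^ 65 = 62
byte 5: (c2 ^ bd) ^ 6d = 7f ^ 6d = 12
byte 6: (0f ^ 11) ^ 20 = 1e ^ 20 = 3e
byte 7: (bd ^ f3) ^ 6e = 4e ^ 6e = 20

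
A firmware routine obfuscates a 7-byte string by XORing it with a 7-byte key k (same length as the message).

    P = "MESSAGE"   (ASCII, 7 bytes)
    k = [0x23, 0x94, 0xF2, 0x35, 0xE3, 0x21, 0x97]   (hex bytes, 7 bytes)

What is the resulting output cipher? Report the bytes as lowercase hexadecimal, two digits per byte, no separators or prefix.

6ed1a166a266d2

XOR is its own inverse, so applying the key byte-wise gives the result directly.
4d ^ 23 = 6e
45 ^ 94 = d1
53 ^ f2 = a1
53 ^ 35 = 66
41 ^ e3 = a2
47 ^ 21 = 66
45 ^ 97 = d2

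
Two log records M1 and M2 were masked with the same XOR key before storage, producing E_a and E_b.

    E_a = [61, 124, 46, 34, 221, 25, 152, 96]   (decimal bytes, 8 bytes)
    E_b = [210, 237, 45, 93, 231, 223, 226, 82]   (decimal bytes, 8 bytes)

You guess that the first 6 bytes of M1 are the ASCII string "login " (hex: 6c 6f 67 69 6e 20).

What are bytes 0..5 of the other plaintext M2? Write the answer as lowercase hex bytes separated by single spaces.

83 fe 64 16 54 e6

First, E_a ⊕ E_b = (M1 ⊕ K) ⊕ (M2 ⊕ K) = M1 ⊕ M2, so the key drops out. Then M2 = (M1 ⊕ M2) ⊕ M1 over the first 6 bytes.
byte 0: (3d XOR d2) XOR 6c = ef XOR 6c = 83
byte 1: (7c XOR ed) XOR 6f = 91 XOR 6f = fe
byte 2: (2e XOR 2d) XOR 67 = 03 XOR 67 = 64
byte 3: (22 XOR 5d) XOR 69 = 7f XOR 69 = 16
byte 4: (dd XOR e7) XOR 6e = 3a XOR 6e = 54
byte 5: (19 XOR df) XOR 20 = c6 XOR 20 = e6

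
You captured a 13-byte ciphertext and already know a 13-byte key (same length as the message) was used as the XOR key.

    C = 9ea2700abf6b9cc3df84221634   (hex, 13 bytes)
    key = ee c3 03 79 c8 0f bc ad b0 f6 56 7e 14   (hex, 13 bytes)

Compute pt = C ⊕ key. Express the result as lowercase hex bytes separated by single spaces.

70 61 73 73 77 64 20 6e 6f 72 74 68 20

XOR is its own inverse, so applying the key byte-wise gives the result directly.
byte 0: 158 xor 238 = 112
byte 1: 162 xor 195 =  97
byte 2: 112 xor   3 = 115
byte 3:  10 xor 121 = 115
byte 4: 191 xor 200 = 119
byte 5: 107 xor  15 = 100
byte 6: 156 xor 188 =  32
byte 7: 195 xor 173 = 110
byte 8: 223 xor 176 = 111
byte 9: 132 xor 246 = 114
byte 10:  34 xor  86 = 116
byte 11:  22 xor 126 = 104
byte 12:  52 xor  20 =  32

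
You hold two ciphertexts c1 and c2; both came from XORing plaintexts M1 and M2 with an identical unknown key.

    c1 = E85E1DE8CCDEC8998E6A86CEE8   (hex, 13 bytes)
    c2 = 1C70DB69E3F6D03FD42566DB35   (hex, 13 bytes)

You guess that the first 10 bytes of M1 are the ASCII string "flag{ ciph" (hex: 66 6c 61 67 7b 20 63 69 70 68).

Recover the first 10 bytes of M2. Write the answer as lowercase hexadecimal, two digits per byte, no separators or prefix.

First, c1 ⊕ c2 = (M1 ⊕ K) ⊕ (M2 ⊕ K) = M1 ⊕ M2, so the key drops out. Then M2 = (M1 ⊕ M2) ⊕ M1 over the first 10 bytes.
byte 0: (e8 ^ 1c) ^ 66 = f4 ^ 66 = 92
byte 1: (5e ^ 70) ^ 6c = 2e ^ 6c = 42
byte 2: (1d ^ db) ^ 61 = c6 ^ 61 = a7
byte 3: (e8 ^ 69) ^ 67 = 81 ^ 67 = e6
byte 4: (cc ^ e3) ^ 7b = 2f ^ 7b = 54
byte 5: (de ^ f6) ^ 20 = 28 ^ 20 = 08
byte 6: (c8 ^ d0) ^ 63 = 18 ^ 63 = 7b
byte 7: (99 ^ 3f) ^ 69 = a6 ^ 69 = cf
byte 8: (8e ^ d4) ^ 70 = 5a ^ 70 = 2a
byte 9: (6a ^ 25) ^ 68 = 4f ^ 68 = 27

9242a7e654087bcf2a27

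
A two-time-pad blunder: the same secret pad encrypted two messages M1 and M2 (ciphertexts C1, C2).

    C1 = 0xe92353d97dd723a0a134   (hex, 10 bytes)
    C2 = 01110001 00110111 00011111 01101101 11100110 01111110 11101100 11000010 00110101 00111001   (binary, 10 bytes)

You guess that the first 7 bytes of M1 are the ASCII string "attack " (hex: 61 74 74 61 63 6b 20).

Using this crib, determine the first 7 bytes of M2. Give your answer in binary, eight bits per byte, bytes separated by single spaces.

First, C1 ⊕ C2 = (M1 ⊕ K) ⊕ (M2 ⊕ K) = M1 ⊕ M2, so the key drops out. Then M2 = (M1 ⊕ M2) ⊕ M1 over the first 7 bytes.
byte 0: (e9 xor 71) xor 61 = 98 xor 61 = f9
byte 1: (23 xor 37) xor 74 = 14 xor 74 = 60
byte 2: (53 xor 1f) xor 74 = 4c xor 74 = 38
byte 3: (d9 xor 6d) xor 61 = b4 xor 61 = d5
byte 4: (7d xor e6) xor 63 = 9b xor 63 = f8
byte 5: (d7 xor 7e) xor 6b = a9 xor 6b = c2
byte 6: (23 xor ec) xor 20 = cf xor 20 = ef

11111001 01100000 00111000 11010101 11111000 11000010 11101111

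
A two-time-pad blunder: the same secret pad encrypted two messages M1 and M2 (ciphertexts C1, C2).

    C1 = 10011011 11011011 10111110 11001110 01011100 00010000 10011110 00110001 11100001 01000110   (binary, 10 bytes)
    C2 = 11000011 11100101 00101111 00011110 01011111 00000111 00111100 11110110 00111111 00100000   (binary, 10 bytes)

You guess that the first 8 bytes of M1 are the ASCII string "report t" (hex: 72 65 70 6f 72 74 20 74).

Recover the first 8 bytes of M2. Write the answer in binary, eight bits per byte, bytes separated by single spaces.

First, C1 ⊕ C2 = (M1 ⊕ K) ⊕ (M2 ⊕ K) = M1 ⊕ M2, so the key drops out. Then M2 = (M1 ⊕ M2) ⊕ M1 over the first 8 bytes.
byte 0: (9b XOR c3) XOR 72 = 58 XOR 72 = 2a
byte 1: (db XOR e5) XOR 65 = 3e XOR 65 = 5b
byte 2: (be XOR 2f) XOR 70 = 91 XOR 70 = e1
byte 3: (ce XOR 1e) XOR 6f = d0 XOR 6f = bf
byte 4: (5c XOR 5f) XOR 72 = 03 XOR 72 = 71
byte 5: (10 XOR 07) XOR 74 = 17 XOR 74 = 63
byte 6: (9e XOR 3c) XOR 20 = a2 XOR 20 = 82
byte 7: (31 XOR f6) XOR 74 = c7 XOR 74 = b3

00101010 01011011 11100001 10111111 01110001 01100011 10000010 10110011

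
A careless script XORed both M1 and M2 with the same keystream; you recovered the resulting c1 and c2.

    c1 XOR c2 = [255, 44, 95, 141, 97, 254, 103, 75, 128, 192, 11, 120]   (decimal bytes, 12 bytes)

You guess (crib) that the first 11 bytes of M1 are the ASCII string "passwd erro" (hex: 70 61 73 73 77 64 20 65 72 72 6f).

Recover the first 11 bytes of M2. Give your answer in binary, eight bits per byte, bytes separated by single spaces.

Since c1 ⊕ c2 = M1 ⊕ M2, XORing with the guessed M1 bytes yields the corresponding M2 bytes: M2 = (c1 ⊕ c2) ⊕ M1.
11111111 ^ 01110000 = 10001111
00101100 ^ 01100001 = 01001101
01011111 ^ 01110011 = 00101100
10001101 ^ 01110011 = 11111110
01100001 ^ 01110111 = 00010110
11111110 ^ 01100100 = 10011010
01100111 ^ 00100000 = 01000111
01001011 ^ 01100101 = 00101110
10000000 ^ 01110010 = 11110010
11000000 ^ 01110010 = 10110010
00001011 ^ 01101111 = 01100100

10001111 01001101 00101100 11111110 00010110 10011010 01000111 00101110 11110010 10110010 01100100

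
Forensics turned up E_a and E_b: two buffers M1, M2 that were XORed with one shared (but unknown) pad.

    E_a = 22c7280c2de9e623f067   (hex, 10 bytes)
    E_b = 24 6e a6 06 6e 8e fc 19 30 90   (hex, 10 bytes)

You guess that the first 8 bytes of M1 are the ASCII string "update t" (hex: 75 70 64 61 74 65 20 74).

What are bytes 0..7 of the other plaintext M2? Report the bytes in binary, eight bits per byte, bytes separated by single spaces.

01110011 11011001 11101010 01101011 00110111 00000010 00111010 01001110

First, E_a ⊕ E_b = (M1 ⊕ K) ⊕ (M2 ⊕ K) = M1 ⊕ M2, so the key drops out. Then M2 = (M1 ⊕ M2) ⊕ M1 over the first 8 bytes.
byte 0: (22 ^ 24) ^ 75 = 06 ^ 75 = 73
byte 1: (c7 ^ 6e) ^ 70 = a9 ^ 70 = d9
byte 2: (28 ^ a6) ^ 64 = 8e ^ 64 = ea
byte 3: (0c ^ 06) ^ 61 = 0a ^ 61 = 6b
byte 4: (2d ^ 6e) ^ 74 = 43 ^ 74 = 37
byte 5: (e9 ^ 8e) ^ 65 = 67 ^ 65 = 02
byte 6: (e6 ^ fc) ^ 20 = 1a ^ 20 = 3a
byte 7: (23 ^ 19) ^ 74 = 3a ^ 74 = 4e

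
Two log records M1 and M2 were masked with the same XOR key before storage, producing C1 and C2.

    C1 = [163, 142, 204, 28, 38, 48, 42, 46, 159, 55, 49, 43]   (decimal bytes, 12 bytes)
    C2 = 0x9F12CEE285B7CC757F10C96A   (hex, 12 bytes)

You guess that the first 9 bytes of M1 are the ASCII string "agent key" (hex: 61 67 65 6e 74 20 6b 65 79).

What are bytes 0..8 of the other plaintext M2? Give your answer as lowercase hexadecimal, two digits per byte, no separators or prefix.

5dfb6790d7a78d3e99

First, C1 ⊕ C2 = (M1 ⊕ K) ⊕ (M2 ⊕ K) = M1 ⊕ M2, so the key drops out. Then M2 = (M1 ⊕ M2) ⊕ M1 over the first 9 bytes.
byte 0: (a3 ⊕ 9f) ⊕ 61 = 3c ⊕ 61 = 5d
byte 1: (8e ⊕ 12) ⊕ 67 = 9c ⊕ 67 = fb
byte 2: (cc ⊕ ce) ⊕ 65 = 02 ⊕ 65 = 67
byte 3: (1c ⊕ e2) ⊕ 6e = fe ⊕ 6e = 90
byte 4: (26 ⊕ 85) ⊕ 74 = a3 ⊕ 74 = d7
byte 5: (30 ⊕ b7) ⊕ 20 = 87 ⊕ 20 = a7
byte 6: (2a ⊕ cc) ⊕ 6b = e6 ⊕ 6b = 8d
byte 7: (2e ⊕ 75) ⊕ 65 = 5b ⊕ 65 = 3e
byte 8: (9f ⊕ 7f) ⊕ 79 = e0 ⊕ 79 = 99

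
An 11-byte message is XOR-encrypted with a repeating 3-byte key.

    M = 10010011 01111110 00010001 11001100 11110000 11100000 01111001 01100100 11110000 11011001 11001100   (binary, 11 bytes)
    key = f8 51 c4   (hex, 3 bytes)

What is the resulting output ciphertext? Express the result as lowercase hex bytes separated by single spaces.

6b 2f d5 34 a1 24 81 35 34 21 9d

The 3-byte key repeats, so the effective keystream is f8 51 c4 f8 51 c4 f8 51 c4 f8 51.
byte 0: 93 XOR f8 = 6b
byte 1: 7e XOR 51 = 2f
byte 2: 11 XOR c4 = d5
byte 3: cc XOR f8 = 34
byte 4: f0 XOR 51 = a1
byte 5: e0 XOR c4 = 24
byte 6: 79 XOR f8 = 81
byte 7: 64 XOR 51 = 35
byte 8: f0 XOR c4 = 34
byte 9: d9 XOR f8 = 21
byte 10: cc XOR 51 = 9d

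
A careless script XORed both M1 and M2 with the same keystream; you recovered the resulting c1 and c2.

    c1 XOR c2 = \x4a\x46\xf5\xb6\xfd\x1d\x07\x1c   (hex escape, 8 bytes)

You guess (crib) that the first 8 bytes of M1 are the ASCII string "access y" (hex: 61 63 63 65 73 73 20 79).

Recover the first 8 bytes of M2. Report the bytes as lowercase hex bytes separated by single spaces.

Since c1 ⊕ c2 = M1 ⊕ M2, XORing with the guessed M1 bytes yields the corresponding M2 bytes: M2 = (c1 ⊕ c2) ⊕ M1.
byte 0: 01001010 xor 01100001 = 00101011
byte 1: 01000110 xor 01100011 = 00100101
byte 2: 11110101 xor 01100011 = 10010110
byte 3: 10110110 xor 01100101 = 11010011
byte 4: 11111101 xor 01110011 = 10001110
byte 5: 00011101 xor 01110011 = 01101110
byte 6: 00000111 xor 00100000 = 00100111
byte 7: 00011100 xor 01111001 = 01100101

2b 25 96 d3 8e 6e 27 65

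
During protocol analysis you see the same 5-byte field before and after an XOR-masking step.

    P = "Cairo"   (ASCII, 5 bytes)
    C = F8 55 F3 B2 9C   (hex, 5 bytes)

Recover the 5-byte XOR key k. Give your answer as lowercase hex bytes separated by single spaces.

Since C = P ⊕ k, XORing both sides with P gives k = P ⊕ C.
byte 0: 43 xor f8 = bb
byte 1: 61 xor 55 = 34
byte 2: 69 xor f3 = 9a
byte 3: 72 xor b2 = c0
byte 4: 6f xor 9c = f3

bb 34 9a c0 f3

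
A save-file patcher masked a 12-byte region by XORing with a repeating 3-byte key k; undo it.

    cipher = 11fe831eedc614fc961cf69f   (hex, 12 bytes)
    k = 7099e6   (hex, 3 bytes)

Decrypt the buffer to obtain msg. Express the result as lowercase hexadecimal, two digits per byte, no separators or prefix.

The 3-byte key repeats, so the effective keystream is 70 99 e6 70 99 e6 70 99 e6 70 99 e6.
byte 0:  17 ^ 112 =  97
byte 1: 254 ^ 153 = 103
byte 2: 131 ^ 230 = 101
byte 3:  30 ^ 112 = 110
byte 4: 237 ^ 153 = 116
byte 5: 198 ^ 230 =  32
byte 6:  20 ^ 112 = 100
byte 7: 252 ^ 153 = 101
byte 8: 150 ^ 230 = 112
byte 9:  28 ^ 112 = 108
byte 10: 246 ^ 153 = 111
byte 11: 159 ^ 230 = 121

6167656e74206465706c6f79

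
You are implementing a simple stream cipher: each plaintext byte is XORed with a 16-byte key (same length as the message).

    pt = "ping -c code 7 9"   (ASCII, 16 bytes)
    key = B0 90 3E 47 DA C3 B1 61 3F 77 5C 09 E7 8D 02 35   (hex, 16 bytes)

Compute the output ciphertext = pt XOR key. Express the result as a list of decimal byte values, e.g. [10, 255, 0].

[192, 249, 80, 32, 250, 238, 210, 65, 92, 24, 56, 108, 199, 186, 34, 12]

70 XOR b0 = c0
69 XOR 90 = f9
6e XOR 3e = 50
67 XOR 47 = 20
20 XOR da = fa
2d XOR c3 = ee
63 XOR b1 = d2
20 XOR 61 = 41
63 XOR 3f = 5c
6f XOR 77 = 18
64 XOR 5c = 38
65 XOR 09 = 6c
20 XOR e7 = c7
37 XOR 8d = ba
20 XOR 02 = 22
39 XOR 35 = 0c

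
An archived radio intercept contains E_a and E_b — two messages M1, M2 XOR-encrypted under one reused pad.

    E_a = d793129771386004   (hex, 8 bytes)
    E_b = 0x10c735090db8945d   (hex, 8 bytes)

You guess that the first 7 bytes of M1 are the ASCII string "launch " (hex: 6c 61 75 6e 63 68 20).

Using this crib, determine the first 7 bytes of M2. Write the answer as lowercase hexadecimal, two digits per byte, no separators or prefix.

ab3552f01fe8d4

First, E_a ⊕ E_b = (M1 ⊕ K) ⊕ (M2 ⊕ K) = M1 ⊕ M2, so the key drops out. Then M2 = (M1 ⊕ M2) ⊕ M1 over the first 7 bytes.
byte 0: (d7 XOR 10) XOR 6c = c7 XOR 6c = ab
byte 1: (93 XOR c7) XOR 61 = 54 XOR 61 = 35
byte 2: (12 XOR 35) XOR 75 = 27 XOR 75 = 52
byte 3: (97 XOR 09) XOR 6e = 9e XOR 6e = f0
byte 4: (71 XOR 0d) XOR 63 = 7c XOR 63 = 1f
byte 5: (38 XOR b8) XOR 68 = 80 XOR 68 = e8
byte 6: (60 XOR 94) XOR 20 = f4 XOR 20 = d4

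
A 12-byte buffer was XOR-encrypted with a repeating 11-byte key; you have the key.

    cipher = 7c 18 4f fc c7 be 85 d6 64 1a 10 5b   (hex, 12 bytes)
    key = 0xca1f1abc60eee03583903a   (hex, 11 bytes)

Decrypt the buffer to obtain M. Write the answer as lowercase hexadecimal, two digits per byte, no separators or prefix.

b6075540a75065e3e78a2a91

The 11-byte key repeats, so the effective keystream is ca 1f 1a bc 60 ee e0 35 83 90 3a ca.
byte 0: 7c xor ca = b6
byte 1: 18 xor 1f = 07
byte 2: 4f xor 1a = 55
byte 3: fc xor bc = 40
byte 4: c7 xor 60 = a7
byte 5: be xor ee = 50
byte 6: 85 xor e0 = 65
byte 7: d6 xor 35 = e3
byte 8: 64 xor 83 = e7
byte 9: 1a xor 90 = 8a
byte 10: 10 xor 3a = 2a
byte 11: 5b xor ca = 91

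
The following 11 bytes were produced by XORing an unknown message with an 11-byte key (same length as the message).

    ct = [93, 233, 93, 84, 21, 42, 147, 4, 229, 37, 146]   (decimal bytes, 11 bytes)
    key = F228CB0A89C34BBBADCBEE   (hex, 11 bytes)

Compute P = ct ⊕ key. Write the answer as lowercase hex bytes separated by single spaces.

5d xor f2 = af
e9 xor 28 = c1
5d xor cb = 96
54 xor 0a = 5e
15 xor 89 = 9c
2a xor c3 = e9
93 xor 4b = d8
04 xor bb = bf
e5 xor ad = 48
25 xor cb = ee
92 xor ee = 7c

af c1 96 5e 9c e9 d8 bf 48 ee 7c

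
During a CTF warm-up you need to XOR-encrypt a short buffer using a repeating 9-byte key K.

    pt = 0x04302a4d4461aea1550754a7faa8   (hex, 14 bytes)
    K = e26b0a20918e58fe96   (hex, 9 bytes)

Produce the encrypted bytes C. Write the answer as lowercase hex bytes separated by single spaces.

e6 5b 20 6d d5 ef f6 5f c3 e5 3f ad da 39

The 9-byte key repeats, so the effective keystream is e2 6b 0a 20 91 8e 58 fe 96 e2 6b 0a 20 91.
byte 0: 04 XOR e2 = e6
byte 1: 30 XOR 6b = 5b
byte 2: 2a XOR 0a = 20
byte 3: 4d XOR 20 = 6d
byte 4: 44 XOR 91 = d5
byte 5: 61 XOR 8e = ef
byte 6: ae XOR 58 = f6
byte 7: a1 XOR fe = 5f
byte 8: 55 XOR 96 = c3
byte 9: 07 XOR e2 = e5
byte 10: 54 XOR 6b = 3f
byte 11: a7 XOR 0a = ad
byte 12: fa XOR 20 = da
byte 13: a8 XOR 91 = 39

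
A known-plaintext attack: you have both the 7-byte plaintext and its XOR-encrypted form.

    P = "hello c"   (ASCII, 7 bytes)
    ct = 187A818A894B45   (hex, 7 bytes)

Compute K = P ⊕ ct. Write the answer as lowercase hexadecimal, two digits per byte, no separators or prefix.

701fede6e66b26

Since ct = P ⊕ K, XORing both sides with P gives K = P ⊕ ct.
68 XOR 18 = 70
65 XOR 7a = 1f
6c XOR 81 = ed
6c XOR 8a = e6
6f XOR 89 = e6
20 XOR 4b = 6b
63 XOR 45 = 26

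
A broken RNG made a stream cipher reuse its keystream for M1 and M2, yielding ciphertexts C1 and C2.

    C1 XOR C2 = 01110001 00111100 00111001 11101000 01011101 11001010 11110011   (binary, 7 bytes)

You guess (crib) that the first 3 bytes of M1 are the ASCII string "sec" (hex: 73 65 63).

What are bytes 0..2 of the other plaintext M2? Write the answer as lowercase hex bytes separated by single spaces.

Since C1 ⊕ C2 = M1 ⊕ M2, XORing with the guessed M1 bytes yields the corresponding M2 bytes: M2 = (C1 ⊕ C2) ⊕ M1.
113 ^ 115 =   2
 60 ^ 101 =  89
 57 ^  99 =  90

02 59 5a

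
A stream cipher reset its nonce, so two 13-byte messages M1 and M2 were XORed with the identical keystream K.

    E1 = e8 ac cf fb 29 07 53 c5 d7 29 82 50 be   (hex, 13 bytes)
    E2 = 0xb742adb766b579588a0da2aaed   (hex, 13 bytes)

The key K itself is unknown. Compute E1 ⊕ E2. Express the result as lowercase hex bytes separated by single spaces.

5f ee 62 4c 4f b2 2a 9d 5d 24 20 fa 53

E1 ⊕ E2 = (M1 ⊕ K) ⊕ (M2 ⊕ K) = M1 ⊕ M2 — the shared key cancels under XOR.
e8 XOR b7 = 5f
ac XOR 42 = ee
cf XOR ad = 62
fb XOR b7 = 4c
29 XOR 66 = 4f
07 XOR b5 = b2
53 XOR 79 = 2a
c5 XOR 58 = 9d
d7 XOR 8a = 5d
29 XOR 0d = 24
82 XOR a2 = 20
50 XOR aa = fa
be XOR ed = 53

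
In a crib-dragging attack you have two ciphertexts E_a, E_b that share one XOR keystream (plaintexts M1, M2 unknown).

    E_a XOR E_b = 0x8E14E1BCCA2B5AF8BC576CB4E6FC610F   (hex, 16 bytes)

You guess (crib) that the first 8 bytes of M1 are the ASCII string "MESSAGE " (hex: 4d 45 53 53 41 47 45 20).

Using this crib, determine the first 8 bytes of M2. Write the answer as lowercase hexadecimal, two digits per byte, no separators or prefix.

c351b2ef8b6c1fd8

Since E_a ⊕ E_b = M1 ⊕ M2, XORing with the guessed M1 bytes yields the corresponding M2 bytes: M2 = (E_a ⊕ E_b) ⊕ M1.
byte 0: 8e ^ 4d = c3
byte 1: 14 ^ 45 = 51
byte 2: e1 ^ 53 = b2
byte 3: bc ^ 53 = ef
byte 4: ca ^ 41 = 8b
byte 5: 2b ^ 47 = 6c
byte 6: 5a ^ 45 = 1f
byte 7: f8 ^ 20 = d8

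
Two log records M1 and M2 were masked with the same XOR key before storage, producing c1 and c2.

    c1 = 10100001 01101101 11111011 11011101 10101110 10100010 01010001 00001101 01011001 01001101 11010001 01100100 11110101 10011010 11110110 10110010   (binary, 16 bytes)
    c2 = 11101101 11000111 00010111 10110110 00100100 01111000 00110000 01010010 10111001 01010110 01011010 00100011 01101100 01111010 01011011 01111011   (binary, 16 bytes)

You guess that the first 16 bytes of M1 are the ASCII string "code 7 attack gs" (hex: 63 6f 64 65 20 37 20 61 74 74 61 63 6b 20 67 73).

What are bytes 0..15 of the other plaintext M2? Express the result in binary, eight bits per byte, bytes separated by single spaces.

First, c1 ⊕ c2 = (M1 ⊕ K) ⊕ (M2 ⊕ K) = M1 ⊕ M2, so the key drops out. Then M2 = (M1 ⊕ M2) ⊕ M1 over the first 16 bytes.
byte 0: (a1 xor ed) xor 63 = 4c xor 63 = 2f
byte 1: (6d xor c7) xor 6f = aa xor 6f = c5
byte 2: (fb xor 17) xor 64 = ec xor 64 = 88
byte 3: (dd xor b6) xor 65 = 6b xor 65 = 0e
byte 4: (ae xor 24) xor 20 = 8a xor 20 = aa
byte 5: (a2 xor 78) xor 37 = da xor 37 = ed
byte 6: (51 xor 30) xor 20 = 61 xor 20 = 41
byte 7: (0d xor 52) xor 61 = 5f xor 61 = 3e
byte 8: (59 xor b9) xor 74 = e0 xor 74 = 94
byte 9: (4d xor 56) xor 74 = 1b xor 74 = 6f
byte 10: (d1 xor 5a) xor 61 = 8b xor 61 = ea
byte 11: (64 xor 23) xor 63 = 47 xor 63 = 24
byte 12: (f5 xor 6c) xor 6b = 99 xor 6b = f2
byte 13: (9a xor 7a) xor 20 = e0 xor 20 = c0
byte 14: (f6 xor 5b) xor 67 = ad xor 67 = ca
byte 15: (b2 xor 7b) xor 73 = c9 xor 73 = ba

00101111 11000101 10001000 00001110 10101010 11101101 01000001 00111110 10010100 01101111 11101010 00100100 11110010 11000000 11001010 10111010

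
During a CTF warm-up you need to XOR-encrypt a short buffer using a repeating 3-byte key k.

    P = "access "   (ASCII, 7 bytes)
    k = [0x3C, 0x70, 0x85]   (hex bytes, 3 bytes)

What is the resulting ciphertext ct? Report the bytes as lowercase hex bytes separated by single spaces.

The 3-byte key repeats, so the effective keystream is 3c 70 85 3c 70 85 3c.
byte 0: 61 ⊕ 3c = 5d
byte 1: 63 ⊕ 70 = 13
byte 2: 63 ⊕ 85 = e6
byte 3: 65 ⊕ 3c = 59
byte 4: 73 ⊕ 70 = 03
byte 5: 73 ⊕ 85 = f6
byte 6: 20 ⊕ 3c = 1c

5d 13 e6 59 03 f6 1c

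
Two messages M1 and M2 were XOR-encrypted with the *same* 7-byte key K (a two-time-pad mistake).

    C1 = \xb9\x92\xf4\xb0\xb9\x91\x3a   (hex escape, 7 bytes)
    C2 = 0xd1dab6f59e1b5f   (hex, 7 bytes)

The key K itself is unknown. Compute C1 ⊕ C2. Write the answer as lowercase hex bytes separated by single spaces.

C1 ⊕ C2 = (M1 ⊕ K) ⊕ (M2 ⊕ K) = M1 ⊕ M2 — the shared key cancels under XOR.
b9 ^ d1 = 68
92 ^ da = 48
f4 ^ b6 = 42
b0 ^ f5 = 45
b9 ^ 9e = 27
91 ^ 1b = 8a
3a ^ 5f = 65

68 48 42 45 27 8a 65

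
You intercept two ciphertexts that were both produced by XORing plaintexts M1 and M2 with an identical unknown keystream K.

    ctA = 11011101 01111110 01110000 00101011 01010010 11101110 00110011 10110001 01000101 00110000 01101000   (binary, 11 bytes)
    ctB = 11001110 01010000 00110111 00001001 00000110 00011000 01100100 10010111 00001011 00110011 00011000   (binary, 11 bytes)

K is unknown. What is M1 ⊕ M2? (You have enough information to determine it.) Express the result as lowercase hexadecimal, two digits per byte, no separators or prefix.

ctA ⊕ ctB = (M1 ⊕ K) ⊕ (M2 ⊕ K) = M1 ⊕ M2 — the shared key cancels under XOR.
11011101 ^ 11001110 = 00010011
01111110 ^ 01010000 = 00101110
01110000 ^ 00110111 = 01000111
00101011 ^ 00001001 = 00100010
01010010 ^ 00000110 = 01010100
11101110 ^ 00011000 = 11110110
00110011 ^ 01100100 = 01010111
10110001 ^ 10010111 = 00100110
01000101 ^ 00001011 = 01001110
00110000 ^ 00110011 = 00000011
01101000 ^ 00011000 = 01110000

132e472254f657264e0370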